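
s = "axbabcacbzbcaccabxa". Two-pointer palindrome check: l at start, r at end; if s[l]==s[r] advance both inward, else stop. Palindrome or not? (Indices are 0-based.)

[0,18] 'a'=='a' → l++,r--
[1,17] 'x'=='x' → l++,r--
[2,16] 'b'=='b' → l++,r--
[3,15] 'a'=='a' → l++,r--
[4,14] 'b'!='c' → stop

not a palindrome (mismatch at 4,14)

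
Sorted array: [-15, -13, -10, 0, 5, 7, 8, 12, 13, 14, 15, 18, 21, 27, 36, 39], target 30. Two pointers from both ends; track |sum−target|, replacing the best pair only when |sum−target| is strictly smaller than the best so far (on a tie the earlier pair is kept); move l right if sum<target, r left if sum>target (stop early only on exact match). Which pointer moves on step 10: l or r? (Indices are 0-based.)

[0,15] -15+39=24 d=6 * → l++
[1,15] -13+39=26 d=4 * → l++
[2,15] -10+39=29 d=1 * → l++
[3,15] 0+39=39 d=9 → r--
[3,14] 0+36=36 d=6 → r--
[3,13] 0+27=27 d=3 → l++
[4,13] 5+27=32 d=2 → r--
[4,12] 5+21=26 d=4 → l++
[5,12] 7+21=28 d=2 → l++
[6,12] 8+21=29 d=1 → l++

l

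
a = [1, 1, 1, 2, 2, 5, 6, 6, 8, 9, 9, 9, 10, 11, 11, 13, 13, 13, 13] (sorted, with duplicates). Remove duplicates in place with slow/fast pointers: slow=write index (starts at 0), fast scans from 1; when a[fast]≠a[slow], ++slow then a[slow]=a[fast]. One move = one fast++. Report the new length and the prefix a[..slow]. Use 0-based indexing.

(s=0,f=1) a[fast]=1=a[slow] dup → fast++
(s=0,f=2) a[fast]=1=a[slow] dup → fast++
(s=0,f=3) a[fast]=2≠a[slow]=1 write a[1]=2 → slow++,fast++
(s=1,f=4) a[fast]=2=a[slow] dup → fast++
(s=1,f=5) a[fast]=5≠a[slow]=2 write a[2]=5 → slow++,fast++
(s=2,f=6) a[fast]=6≠a[slow]=5 write a[3]=6 → slow++,fast++
(s=3,f=7) a[fast]=6=a[slow] dup → fast++
(s=3,f=8) a[fast]=8≠a[slow]=6 write a[4]=8 → slow++,fast++
(s=4,f=9) a[fast]=9≠a[slow]=8 write a[5]=9 → slow++,fast++
(s=5,f=10) a[fast]=9=a[slow] dup → fast++
(s=5,f=11) a[fast]=9=a[slow] dup → fast++
(s=5,f=12) a[fast]=10≠a[slow]=9 write a[6]=10 → slow++,fast++
(s=6,f=13) a[fast]=11≠a[slow]=10 write a[7]=11 → slow++,fast++
(s=7,f=14) a[fast]=11=a[slow] dup → fast++
(s=7,f=15) a[fast]=13≠a[slow]=11 write a[8]=13 → slow++,fast++
(s=8,f=16) a[fast]=13=a[slow] dup → fast++
(s=8,f=17) a[fast]=13=a[slow] dup → fast++
(s=8,f=18) a[fast]=13=a[slow] dup → fast++

length 9; prefix = [1, 2, 5, 6, 8, 9, 10, 11, 13]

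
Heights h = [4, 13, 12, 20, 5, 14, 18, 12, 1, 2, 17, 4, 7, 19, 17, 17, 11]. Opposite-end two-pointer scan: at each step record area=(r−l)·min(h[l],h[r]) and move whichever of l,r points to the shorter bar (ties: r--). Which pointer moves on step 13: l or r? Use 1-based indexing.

l=1 r=17: min(4,11)*16=64 best=64 *, l++
l=2 r=17: min(13,11)*15=165 best=165 *, r--
l=2 r=16: min(13,17)*14=182 best=182 *, l++
l=3 r=16: min(12,17)*13=156 best=182, l++
l=4 r=16: min(20,17)*12=204 best=204 *, r--
l=4 r=15: min(20,17)*11=187 best=204, r--
l=4 r=14: min(20,19)*10=190 best=204, r--
l=4 r=13: min(20,7)*9=63 best=204, r--
l=4 r=12: min(20,4)*8=32 best=204, r--
l=4 r=11: min(20,17)*7=119 best=204, r--
l=4 r=10: min(20,2)*6=12 best=204, r--
l=4 r=9: min(20,1)*5=5 best=204, r--
l=4 r=8: min(20,12)*4=48 best=204, r--

r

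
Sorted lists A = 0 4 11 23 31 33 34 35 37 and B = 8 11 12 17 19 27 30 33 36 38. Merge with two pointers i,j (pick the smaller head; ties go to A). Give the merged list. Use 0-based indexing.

[i=0,j=0] A[i]=0<=B[j]=8 take 0 → i++
[i=1,j=0] A[i]=4<=B[j]=8 take 4 → i++
[i=2,j=0] A[i]=11>B[j]=8 take 8 → j++
[i=2,j=1] A[i]=11<=B[j]=11 take 11 → i++
[i=3,j=1] A[i]=23>B[j]=11 take 11 → j++
[i=3,j=2] A[i]=23>B[j]=12 take 12 → j++
[i=3,j=3] A[i]=23>B[j]=17 take 17 → j++
[i=3,j=4] A[i]=23>B[j]=19 take 19 → j++
[i=3,j=5] A[i]=23<=B[j]=27 take 23 → i++
[i=4,j=5] A[i]=31>B[j]=27 take 27 → j++
[i=4,j=6] A[i]=31>B[j]=30 take 30 → j++
[i=4,j=7] A[i]=31<=B[j]=33 take 31 → i++
[i=5,j=7] A[i]=33<=B[j]=33 take 33 → i++
[i=6,j=7] A[i]=34>B[j]=33 take 33 → j++
[i=6,j=8] A[i]=34<=B[j]=36 take 34 → i++
[i=7,j=8] A[i]=35<=B[j]=36 take 35 → i++
[i=8,j=8] A[i]=37>B[j]=36 take 36 → j++
[i=8,j=9] A[i]=37<=B[j]=38 take 37 → i++
[i=9,j=9] A done, take B[j]=38 → j++

[0, 4, 8, 11, 11, 12, 17, 19, 23, 27, 30, 31, 33, 33, 34, 35, 36, 37, 38]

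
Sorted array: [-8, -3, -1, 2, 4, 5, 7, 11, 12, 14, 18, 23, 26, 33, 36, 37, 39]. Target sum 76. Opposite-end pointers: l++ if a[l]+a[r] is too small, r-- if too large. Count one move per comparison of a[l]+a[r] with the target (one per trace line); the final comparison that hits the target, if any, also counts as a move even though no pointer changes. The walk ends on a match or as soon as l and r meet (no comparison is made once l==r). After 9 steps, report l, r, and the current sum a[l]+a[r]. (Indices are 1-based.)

l=1 r=17: -8+39=31 <76, l++
l=2 r=17: -3+39=36 <76, l++
l=3 r=17: -1+39=38 <76, l++
l=4 r=17: 2+39=41 <76, l++
l=5 r=17: 4+39=43 <76, l++
l=6 r=17: 5+39=44 <76, l++
l=7 r=17: 7+39=46 <76, l++
l=8 r=17: 11+39=50 <76, l++
l=9 r=17: 12+39=51 <76, l++

l=10, r=17, sum=53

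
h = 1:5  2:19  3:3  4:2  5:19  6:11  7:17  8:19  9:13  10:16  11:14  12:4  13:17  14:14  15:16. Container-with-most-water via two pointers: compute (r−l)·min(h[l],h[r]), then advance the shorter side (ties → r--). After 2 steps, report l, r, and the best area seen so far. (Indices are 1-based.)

l=2, r=14, best area=208

[1,15] min(5,16)*14=70 best=70 * → l++
[2,15] min(19,16)*13=208 best=208 * → r--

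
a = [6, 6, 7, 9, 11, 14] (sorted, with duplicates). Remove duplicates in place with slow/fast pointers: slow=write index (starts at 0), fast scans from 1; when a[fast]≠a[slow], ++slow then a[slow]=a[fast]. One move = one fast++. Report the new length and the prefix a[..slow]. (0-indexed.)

(s=0,f=1) a[fast]=6=a[slow] dup → fast++
(s=0,f=2) a[fast]=7≠a[slow]=6 write a[1]=7 → slow++,fast++
(s=1,f=3) a[fast]=9≠a[slow]=7 write a[2]=9 → slow++,fast++
(s=2,f=4) a[fast]=11≠a[slow]=9 write a[3]=11 → slow++,fast++
(s=3,f=5) a[fast]=14≠a[slow]=11 write a[4]=14 → slow++,fast++

length 5; prefix = [6, 7, 9, 11, 14]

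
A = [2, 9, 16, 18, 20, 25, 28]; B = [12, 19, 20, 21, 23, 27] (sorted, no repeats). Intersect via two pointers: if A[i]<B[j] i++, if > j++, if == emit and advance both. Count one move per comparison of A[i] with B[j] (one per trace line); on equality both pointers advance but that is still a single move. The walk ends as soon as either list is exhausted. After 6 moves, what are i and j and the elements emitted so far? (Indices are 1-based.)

i=5, j=3, emitted=[]

i=1 j=1: 2<12, i++
i=2 j=1: 9<12, i++
i=3 j=1: 16>12, j++
i=3 j=2: 16<19, i++
i=4 j=2: 18<19, i++
i=5 j=2: 20>19, j++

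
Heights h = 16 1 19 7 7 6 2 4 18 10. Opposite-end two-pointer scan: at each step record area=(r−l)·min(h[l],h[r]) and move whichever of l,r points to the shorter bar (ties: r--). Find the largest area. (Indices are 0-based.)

[0,9] min(16,10)*9=90 best=90 * → r--
[0,8] min(16,18)*8=128 best=128 * → l++
[1,8] min(1,18)*7=7 best=128 → l++
[2,8] min(19,18)*6=108 best=128 → r--
[2,7] min(19,4)*5=20 best=128 → r--
[2,6] min(19,2)*4=8 best=128 → r--
[2,5] min(19,6)*3=18 best=128 → r--
[2,4] min(19,7)*2=14 best=128 → r--
[2,3] min(19,7)*1=7 best=128 → r--

max area = 128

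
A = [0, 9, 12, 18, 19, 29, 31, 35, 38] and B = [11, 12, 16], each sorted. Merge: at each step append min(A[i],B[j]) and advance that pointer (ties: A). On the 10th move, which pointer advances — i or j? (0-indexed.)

i

[i=0,j=0] A[i]=0<=B[j]=11 take 0 → i++
[i=1,j=0] A[i]=9<=B[j]=11 take 9 → i++
[i=2,j=0] A[i]=12>B[j]=11 take 11 → j++
[i=2,j=1] A[i]=12<=B[j]=12 take 12 → i++
[i=3,j=1] A[i]=18>B[j]=12 take 12 → j++
[i=3,j=2] A[i]=18>B[j]=16 take 16 → j++
[i=3,j=3] B done, take A[i]=18 → i++
[i=4,j=3] B done, take A[i]=19 → i++
[i=5,j=3] B done, take A[i]=29 → i++
[i=6,j=3] B done, take A[i]=31 → i++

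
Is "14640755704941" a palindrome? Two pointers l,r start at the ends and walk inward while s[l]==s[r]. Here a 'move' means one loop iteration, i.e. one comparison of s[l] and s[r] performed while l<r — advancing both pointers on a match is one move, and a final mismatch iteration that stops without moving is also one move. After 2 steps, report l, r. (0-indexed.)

l=2, r=11

l=0 r=13: '1'=='1', l++,r--
l=1 r=12: '4'=='4', l++,r--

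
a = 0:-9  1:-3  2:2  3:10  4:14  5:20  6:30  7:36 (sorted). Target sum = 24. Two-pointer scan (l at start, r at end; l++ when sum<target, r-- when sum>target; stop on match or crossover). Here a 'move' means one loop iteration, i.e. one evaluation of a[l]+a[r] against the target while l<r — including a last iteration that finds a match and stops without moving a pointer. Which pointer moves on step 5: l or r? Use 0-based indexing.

l

l=0 r=7: -9+36=27 >24, r--
l=0 r=6: -9+30=21 <24, l++
l=1 r=6: -3+30=27 >24, r--
l=1 r=5: -3+20=17 <24, l++
l=2 r=5: 2+20=22 <24, l++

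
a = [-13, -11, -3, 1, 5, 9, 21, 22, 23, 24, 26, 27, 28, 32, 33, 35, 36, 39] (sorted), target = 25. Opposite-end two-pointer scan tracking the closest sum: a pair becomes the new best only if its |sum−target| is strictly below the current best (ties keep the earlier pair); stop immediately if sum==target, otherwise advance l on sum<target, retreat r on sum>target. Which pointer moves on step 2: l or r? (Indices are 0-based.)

[0,17] -13+39=26 d=1 * → r--
[0,16] -13+36=23 d=2 → l++

l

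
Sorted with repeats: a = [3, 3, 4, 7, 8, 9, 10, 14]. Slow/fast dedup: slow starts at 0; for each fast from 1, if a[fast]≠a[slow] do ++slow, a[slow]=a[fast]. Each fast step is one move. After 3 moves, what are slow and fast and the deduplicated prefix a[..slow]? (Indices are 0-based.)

(s=0,f=1) a[fast]=3=a[slow] dup → fast++
(s=0,f=2) a[fast]=4≠a[slow]=3 write a[1]=4 → slow++,fast++
(s=1,f=3) a[fast]=7≠a[slow]=4 write a[2]=7 → slow++,fast++

slow=2, fast=4, prefix=[3, 4, 7]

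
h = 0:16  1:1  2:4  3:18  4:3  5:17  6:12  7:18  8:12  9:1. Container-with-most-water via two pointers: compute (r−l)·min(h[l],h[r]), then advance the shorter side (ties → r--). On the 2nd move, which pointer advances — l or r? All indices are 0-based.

r

[0,9] min(16,1)*9=9 best=9 * → r--
[0,8] min(16,12)*8=96 best=96 * → r--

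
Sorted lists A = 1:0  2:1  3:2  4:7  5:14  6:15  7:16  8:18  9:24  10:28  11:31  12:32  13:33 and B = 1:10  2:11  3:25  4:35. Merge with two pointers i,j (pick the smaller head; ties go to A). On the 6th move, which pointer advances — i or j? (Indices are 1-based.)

i=1 j=1: A[i]=0<=B[j]=10 take 0, i++
i=2 j=1: A[i]=1<=B[j]=10 take 1, i++
i=3 j=1: A[i]=2<=B[j]=10 take 2, i++
i=4 j=1: A[i]=7<=B[j]=10 take 7, i++
i=5 j=1: A[i]=14>B[j]=10 take 10, j++
i=5 j=2: A[i]=14>B[j]=11 take 11, j++

j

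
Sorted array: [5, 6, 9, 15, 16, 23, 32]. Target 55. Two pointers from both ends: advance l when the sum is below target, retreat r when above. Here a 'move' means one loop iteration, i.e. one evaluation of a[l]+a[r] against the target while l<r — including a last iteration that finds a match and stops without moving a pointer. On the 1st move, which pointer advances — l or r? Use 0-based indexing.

l

l=0 r=6: 5+32=37 <55, l++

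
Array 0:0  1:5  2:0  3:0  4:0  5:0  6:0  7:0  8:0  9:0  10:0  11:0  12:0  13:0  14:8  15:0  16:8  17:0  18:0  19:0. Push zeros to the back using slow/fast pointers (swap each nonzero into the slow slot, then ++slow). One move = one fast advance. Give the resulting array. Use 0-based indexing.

[5, 8, 8, 0, 0, 0, 0, 0, 0, 0, 0, 0, 0, 0, 0, 0, 0, 0, 0, 0]

slow=0 fast=0: a[fast]=0, fast++
slow=0 fast=1: a[fast]=5≠0 swap→a[0]=5, slow++,fast++
slow=1 fast=2: a[fast]=0, fast++
slow=1 fast=3: a[fast]=0, fast++
slow=1 fast=4: a[fast]=0, fast++
slow=1 fast=5: a[fast]=0, fast++
slow=1 fast=6: a[fast]=0, fast++
slow=1 fast=7: a[fast]=0, fast++
slow=1 fast=8: a[fast]=0, fast++
slow=1 fast=9: a[fast]=0, fast++
slow=1 fast=10: a[fast]=0, fast++
slow=1 fast=11: a[fast]=0, fast++
slow=1 fast=12: a[fast]=0, fast++
slow=1 fast=13: a[fast]=0, fast++
slow=1 fast=14: a[fast]=8≠0 swap→a[1]=8, slow++,fast++
slow=2 fast=15: a[fast]=0, fast++
slow=2 fast=16: a[fast]=8≠0 swap→a[2]=8, slow++,fast++
slow=3 fast=17: a[fast]=0, fast++
slow=3 fast=18: a[fast]=0, fast++
slow=3 fast=19: a[fast]=0, fast++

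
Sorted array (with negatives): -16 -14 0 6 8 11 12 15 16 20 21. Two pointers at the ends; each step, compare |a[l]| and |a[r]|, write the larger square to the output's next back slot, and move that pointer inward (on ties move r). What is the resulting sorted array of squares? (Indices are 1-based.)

[1,11] |-16|<=|21| out[11]=441 → r--
[1,10] |-16|<=|20| out[10]=400 → r--
[1,9] |-16|<=|16| out[9]=256 → r--
[1,8] |-16|>|15| out[8]=256 → l++
[2,8] |-14|<=|15| out[7]=225 → r--
[2,7] |-14|>|12| out[6]=196 → l++
[3,7] |0|<=|12| out[5]=144 → r--
[3,6] |0|<=|11| out[4]=121 → r--
[3,5] |0|<=|8| out[3]=64 → r--
[3,4] |0|<=|6| out[2]=36 → r--
[3,3] |0|<=|0| out[1]=0 → r--

[0, 36, 64, 121, 144, 196, 225, 256, 256, 400, 441]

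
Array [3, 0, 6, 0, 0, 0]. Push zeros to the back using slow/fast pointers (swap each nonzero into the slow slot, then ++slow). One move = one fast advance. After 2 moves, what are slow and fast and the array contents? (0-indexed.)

slow=0 fast=0: a[fast]=3≠0 swap→a[0]=3, slow++,fast++
slow=1 fast=1: a[fast]=0, fast++

slow=1, fast=2, a=[3, 0, 6, 0, 0, 0]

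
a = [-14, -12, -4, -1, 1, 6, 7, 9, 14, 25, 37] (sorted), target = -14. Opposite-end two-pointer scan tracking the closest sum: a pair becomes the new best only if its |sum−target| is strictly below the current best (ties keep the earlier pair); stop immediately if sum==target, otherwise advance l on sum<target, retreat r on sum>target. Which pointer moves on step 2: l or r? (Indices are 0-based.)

[0,10] -14+37=23 d=37 * → r--
[0,9] -14+25=11 d=25 * → r--

r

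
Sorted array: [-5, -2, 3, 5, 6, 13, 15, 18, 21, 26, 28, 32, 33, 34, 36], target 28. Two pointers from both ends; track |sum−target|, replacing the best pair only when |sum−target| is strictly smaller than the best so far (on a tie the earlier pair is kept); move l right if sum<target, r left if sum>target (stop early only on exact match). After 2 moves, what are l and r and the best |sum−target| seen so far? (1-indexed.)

l=1, r=13, best |Δ|=1

l=1 r=15: -5+36=31 d=3 *, r--
l=1 r=14: -5+34=29 d=1 *, r--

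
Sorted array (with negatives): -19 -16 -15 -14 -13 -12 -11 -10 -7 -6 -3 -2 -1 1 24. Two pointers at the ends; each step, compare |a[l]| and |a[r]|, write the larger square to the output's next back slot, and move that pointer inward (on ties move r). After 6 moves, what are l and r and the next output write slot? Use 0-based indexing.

l=5, r=13, next write slot=8

[0,14] |-19|<=|24| out[14]=576 → r--
[0,13] |-19|>|1| out[13]=361 → l++
[1,13] |-16|>|1| out[12]=256 → l++
[2,13] |-15|>|1| out[11]=225 → l++
[3,13] |-14|>|1| out[10]=196 → l++
[4,13] |-13|>|1| out[9]=169 → l++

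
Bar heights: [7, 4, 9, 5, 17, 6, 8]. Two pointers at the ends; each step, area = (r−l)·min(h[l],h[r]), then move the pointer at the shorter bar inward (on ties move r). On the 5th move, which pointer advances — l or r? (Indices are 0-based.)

l

l=0 r=6: min(7,8)*6=42 best=42 *, l++
l=1 r=6: min(4,8)*5=20 best=42, l++
l=2 r=6: min(9,8)*4=32 best=42, r--
l=2 r=5: min(9,6)*3=18 best=42, r--
l=2 r=4: min(9,17)*2=18 best=42, l++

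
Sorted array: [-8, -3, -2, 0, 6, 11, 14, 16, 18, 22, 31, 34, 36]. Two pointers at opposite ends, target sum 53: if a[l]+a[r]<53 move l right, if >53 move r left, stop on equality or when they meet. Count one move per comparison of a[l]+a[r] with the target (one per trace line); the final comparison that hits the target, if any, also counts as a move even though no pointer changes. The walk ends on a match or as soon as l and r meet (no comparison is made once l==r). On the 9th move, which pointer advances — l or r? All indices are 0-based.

r

[0,12] -8+36=28 <53 → l++
[1,12] -3+36=33 <53 → l++
[2,12] -2+36=34 <53 → l++
[3,12] 0+36=36 <53 → l++
[4,12] 6+36=42 <53 → l++
[5,12] 11+36=47 <53 → l++
[6,12] 14+36=50 <53 → l++
[7,12] 16+36=52 <53 → l++
[8,12] 18+36=54 >53 → r--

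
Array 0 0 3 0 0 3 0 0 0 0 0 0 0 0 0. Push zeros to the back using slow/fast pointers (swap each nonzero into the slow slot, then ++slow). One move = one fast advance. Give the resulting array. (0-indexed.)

slow=0 fast=0: a[fast]=0, fast++
slow=0 fast=1: a[fast]=0, fast++
slow=0 fast=2: a[fast]=3≠0 swap→a[0]=3, slow++,fast++
slow=1 fast=3: a[fast]=0, fast++
slow=1 fast=4: a[fast]=0, fast++
slow=1 fast=5: a[fast]=3≠0 swap→a[1]=3, slow++,fast++
slow=2 fast=6: a[fast]=0, fast++
slow=2 fast=7: a[fast]=0, fast++
slow=2 fast=8: a[fast]=0, fast++
slow=2 fast=9: a[fast]=0, fast++
slow=2 fast=10: a[fast]=0, fast++
slow=2 fast=11: a[fast]=0, fast++
slow=2 fast=12: a[fast]=0, fast++
slow=2 fast=13: a[fast]=0, fast++
slow=2 fast=14: a[fast]=0, fast++

[3, 3, 0, 0, 0, 0, 0, 0, 0, 0, 0, 0, 0, 0, 0]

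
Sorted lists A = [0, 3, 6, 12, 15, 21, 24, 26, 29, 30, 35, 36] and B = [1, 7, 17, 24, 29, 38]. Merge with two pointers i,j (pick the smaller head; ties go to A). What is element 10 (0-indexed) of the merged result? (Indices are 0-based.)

merged[10] = 24

i=0 j=0: A[i]=0<=B[j]=1 take 0, i++
i=1 j=0: A[i]=3>B[j]=1 take 1, j++
i=1 j=1: A[i]=3<=B[j]=7 take 3, i++
i=2 j=1: A[i]=6<=B[j]=7 take 6, i++
i=3 j=1: A[i]=12>B[j]=7 take 7, j++
i=3 j=2: A[i]=12<=B[j]=17 take 12, i++
i=4 j=2: A[i]=15<=B[j]=17 take 15, i++
i=5 j=2: A[i]=21>B[j]=17 take 17, j++
i=5 j=3: A[i]=21<=B[j]=24 take 21, i++
i=6 j=3: A[i]=24<=B[j]=24 take 24, i++
i=7 j=3: A[i]=26>B[j]=24 take 24, j++
i=7 j=4: A[i]=26<=B[j]=29 take 26, i++
i=8 j=4: A[i]=29<=B[j]=29 take 29, i++
i=9 j=4: A[i]=30>B[j]=29 take 29, j++
i=9 j=5: A[i]=30<=B[j]=38 take 30, i++
i=10 j=5: A[i]=35<=B[j]=38 take 35, i++
i=11 j=5: A[i]=36<=B[j]=38 take 36, i++
i=12 j=5: A done, take B[j]=38, j++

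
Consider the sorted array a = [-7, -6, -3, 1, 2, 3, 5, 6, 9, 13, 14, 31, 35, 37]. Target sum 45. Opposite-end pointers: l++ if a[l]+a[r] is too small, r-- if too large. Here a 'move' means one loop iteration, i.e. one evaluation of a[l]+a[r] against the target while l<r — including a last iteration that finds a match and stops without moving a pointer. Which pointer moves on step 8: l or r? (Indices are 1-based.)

[1,14] -7+37=30 <45 → l++
[2,14] -6+37=31 <45 → l++
[3,14] -3+37=34 <45 → l++
[4,14] 1+37=38 <45 → l++
[5,14] 2+37=39 <45 → l++
[6,14] 3+37=40 <45 → l++
[7,14] 5+37=42 <45 → l++
[8,14] 6+37=43 <45 → l++

l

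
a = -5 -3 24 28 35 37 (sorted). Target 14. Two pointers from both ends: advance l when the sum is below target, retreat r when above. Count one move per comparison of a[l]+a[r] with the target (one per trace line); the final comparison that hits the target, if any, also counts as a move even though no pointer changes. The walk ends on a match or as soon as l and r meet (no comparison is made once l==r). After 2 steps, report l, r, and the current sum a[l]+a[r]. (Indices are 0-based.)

[0,5] -5+37=32 >14 → r--
[0,4] -5+35=30 >14 → r--

l=0, r=3, sum=23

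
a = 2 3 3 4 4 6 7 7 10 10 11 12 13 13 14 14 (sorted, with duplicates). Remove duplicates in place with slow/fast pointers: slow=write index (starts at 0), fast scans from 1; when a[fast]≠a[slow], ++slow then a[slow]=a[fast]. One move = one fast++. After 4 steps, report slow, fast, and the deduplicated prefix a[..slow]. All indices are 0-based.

slow=0 fast=1: a[fast]=3≠a[slow]=2 write a[1]=3, slow++,fast++
slow=1 fast=2: a[fast]=3=a[slow] dup, fast++
slow=1 fast=3: a[fast]=4≠a[slow]=3 write a[2]=4, slow++,fast++
slow=2 fast=4: a[fast]=4=a[slow] dup, fast++

slow=2, fast=5, prefix=[2, 3, 4]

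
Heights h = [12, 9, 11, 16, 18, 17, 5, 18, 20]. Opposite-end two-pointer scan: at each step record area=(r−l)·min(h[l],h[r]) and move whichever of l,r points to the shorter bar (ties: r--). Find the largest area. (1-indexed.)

max area = 96

[1,9] min(12,20)*8=96 best=96 * → l++
[2,9] min(9,20)*7=63 best=96 → l++
[3,9] min(11,20)*6=66 best=96 → l++
[4,9] min(16,20)*5=80 best=96 → l++
[5,9] min(18,20)*4=72 best=96 → l++
[6,9] min(17,20)*3=51 best=96 → l++
[7,9] min(5,20)*2=10 best=96 → l++
[8,9] min(18,20)*1=18 best=96 → l++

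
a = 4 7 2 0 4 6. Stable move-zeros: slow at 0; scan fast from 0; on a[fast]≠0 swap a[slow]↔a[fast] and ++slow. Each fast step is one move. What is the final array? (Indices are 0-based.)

(s=0,f=0) a[fast]=4≠0 swap→a[0]=4 → slow++,fast++
(s=1,f=1) a[fast]=7≠0 swap→a[1]=7 → slow++,fast++
(s=2,f=2) a[fast]=2≠0 swap→a[2]=2 → slow++,fast++
(s=3,f=3) a[fast]=0 → fast++
(s=3,f=4) a[fast]=4≠0 swap→a[3]=4 → slow++,fast++
(s=4,f=5) a[fast]=6≠0 swap→a[4]=6 → slow++,fast++

[4, 7, 2, 4, 6, 0]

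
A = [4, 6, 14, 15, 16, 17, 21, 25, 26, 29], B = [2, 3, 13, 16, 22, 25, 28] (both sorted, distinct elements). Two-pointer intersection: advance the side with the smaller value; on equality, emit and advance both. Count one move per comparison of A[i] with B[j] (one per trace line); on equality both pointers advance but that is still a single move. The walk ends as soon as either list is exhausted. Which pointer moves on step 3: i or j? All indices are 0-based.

i=0 j=0: 4>2, j++
i=0 j=1: 4>3, j++
i=0 j=2: 4<13, i++

i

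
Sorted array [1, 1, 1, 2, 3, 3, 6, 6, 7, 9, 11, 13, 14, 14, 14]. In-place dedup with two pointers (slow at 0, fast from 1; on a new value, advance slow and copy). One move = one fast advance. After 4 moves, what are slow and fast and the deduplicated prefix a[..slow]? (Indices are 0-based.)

slow=2, fast=5, prefix=[1, 2, 3]

slow=0 fast=1: a[fast]=1=a[slow] dup, fast++
slow=0 fast=2: a[fast]=1=a[slow] dup, fast++
slow=0 fast=3: a[fast]=2≠a[slow]=1 write a[1]=2, slow++,fast++
slow=1 fast=4: a[fast]=3≠a[slow]=2 write a[2]=3, slow++,fast++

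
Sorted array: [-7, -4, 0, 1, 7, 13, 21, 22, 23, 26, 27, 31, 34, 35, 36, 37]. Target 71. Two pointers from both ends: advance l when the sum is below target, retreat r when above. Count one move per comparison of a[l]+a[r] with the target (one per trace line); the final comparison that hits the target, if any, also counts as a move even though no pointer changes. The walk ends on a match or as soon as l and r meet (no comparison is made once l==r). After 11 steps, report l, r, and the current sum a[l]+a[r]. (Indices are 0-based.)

[0,15] -7+37=30 <71 → l++
[1,15] -4+37=33 <71 → l++
[2,15] 0+37=37 <71 → l++
[3,15] 1+37=38 <71 → l++
[4,15] 7+37=44 <71 → l++
[5,15] 13+37=50 <71 → l++
[6,15] 21+37=58 <71 → l++
[7,15] 22+37=59 <71 → l++
[8,15] 23+37=60 <71 → l++
[9,15] 26+37=63 <71 → l++
[10,15] 27+37=64 <71 → l++

l=11, r=15, sum=68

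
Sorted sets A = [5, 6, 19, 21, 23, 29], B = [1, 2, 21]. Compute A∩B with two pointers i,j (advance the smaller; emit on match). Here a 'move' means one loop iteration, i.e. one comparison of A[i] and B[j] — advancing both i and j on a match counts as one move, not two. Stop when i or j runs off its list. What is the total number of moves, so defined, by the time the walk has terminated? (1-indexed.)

6 moves

[i=1,j=1] 5>1 → j++
[i=1,j=2] 5>2 → j++
[i=1,j=3] 5<21 → i++
[i=2,j=3] 6<21 → i++
[i=3,j=3] 19<21 → i++
[i=4,j=3] 21==21 emit → i++,j++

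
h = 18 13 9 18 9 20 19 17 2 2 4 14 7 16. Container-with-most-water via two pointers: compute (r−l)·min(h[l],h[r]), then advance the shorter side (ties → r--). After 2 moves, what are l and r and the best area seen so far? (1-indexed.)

l=1 r=14: min(18,16)*13=208 best=208 *, r--
l=1 r=13: min(18,7)*12=84 best=208, r--

l=1, r=12, best area=208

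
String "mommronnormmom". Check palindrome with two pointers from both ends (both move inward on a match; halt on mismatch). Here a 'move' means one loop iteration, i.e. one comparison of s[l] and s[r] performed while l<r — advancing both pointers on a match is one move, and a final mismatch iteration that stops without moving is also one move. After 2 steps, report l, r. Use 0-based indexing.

l=2, r=11

l=0 r=13: 'm'=='m', l++,r--
l=1 r=12: 'o'=='o', l++,r--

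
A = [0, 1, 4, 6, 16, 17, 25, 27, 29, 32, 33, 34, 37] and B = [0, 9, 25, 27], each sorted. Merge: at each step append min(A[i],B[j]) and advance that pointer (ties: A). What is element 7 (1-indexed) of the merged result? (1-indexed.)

merged[7] = 16

[i=1,j=1] A[i]=0<=B[j]=0 take 0 → i++
[i=2,j=1] A[i]=1>B[j]=0 take 0 → j++
[i=2,j=2] A[i]=1<=B[j]=9 take 1 → i++
[i=3,j=2] A[i]=4<=B[j]=9 take 4 → i++
[i=4,j=2] A[i]=6<=B[j]=9 take 6 → i++
[i=5,j=2] A[i]=16>B[j]=9 take 9 → j++
[i=5,j=3] A[i]=16<=B[j]=25 take 16 → i++
[i=6,j=3] A[i]=17<=B[j]=25 take 17 → i++
[i=7,j=3] A[i]=25<=B[j]=25 take 25 → i++
[i=8,j=3] A[i]=27>B[j]=25 take 25 → j++
[i=8,j=4] A[i]=27<=B[j]=27 take 27 → i++
[i=9,j=4] A[i]=29>B[j]=27 take 27 → j++
[i=9,j=5] B done, take A[i]=29 → i++
[i=10,j=5] B done, take A[i]=32 → i++
[i=11,j=5] B done, take A[i]=33 → i++
[i=12,j=5] B done, take A[i]=34 → i++
[i=13,j=5] B done, take A[i]=37 → i++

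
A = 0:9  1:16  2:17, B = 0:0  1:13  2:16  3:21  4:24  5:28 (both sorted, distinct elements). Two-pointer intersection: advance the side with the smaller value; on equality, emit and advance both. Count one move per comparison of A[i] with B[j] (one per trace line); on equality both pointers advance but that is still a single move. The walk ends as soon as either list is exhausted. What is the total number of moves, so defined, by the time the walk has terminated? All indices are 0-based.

5 moves

i=0 j=0: 9>0, j++
i=0 j=1: 9<13, i++
i=1 j=1: 16>13, j++
i=1 j=2: 16==16 emit, i++,j++
i=2 j=3: 17<21, i++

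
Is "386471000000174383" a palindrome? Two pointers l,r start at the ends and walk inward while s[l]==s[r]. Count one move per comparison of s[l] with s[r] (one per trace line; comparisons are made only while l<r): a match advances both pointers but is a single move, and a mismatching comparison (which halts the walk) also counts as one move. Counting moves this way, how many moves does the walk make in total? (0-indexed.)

l=0 r=17: '3'=='3', l++,r--
l=1 r=16: '8'=='8', l++,r--
l=2 r=15: '6'!='3', stop

3 moves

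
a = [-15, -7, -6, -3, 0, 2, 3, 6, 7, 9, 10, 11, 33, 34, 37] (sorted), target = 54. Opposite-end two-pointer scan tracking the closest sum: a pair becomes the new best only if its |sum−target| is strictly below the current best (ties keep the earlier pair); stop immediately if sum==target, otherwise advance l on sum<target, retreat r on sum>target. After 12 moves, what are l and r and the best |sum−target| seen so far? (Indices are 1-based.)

l=13, r=15, best |Δ|=6

l=1 r=15: -15+37=22 d=32 *, l++
l=2 r=15: -7+37=30 d=24 *, l++
l=3 r=15: -6+37=31 d=23 *, l++
l=4 r=15: -3+37=34 d=20 *, l++
l=5 r=15: 0+37=37 d=17 *, l++
l=6 r=15: 2+37=39 d=15 *, l++
l=7 r=15: 3+37=40 d=14 *, l++
l=8 r=15: 6+37=43 d=11 *, l++
l=9 r=15: 7+37=44 d=10 *, l++
l=10 r=15: 9+37=46 d=8 *, l++
l=11 r=15: 10+37=47 d=7 *, l++
l=12 r=15: 11+37=48 d=6 *, l++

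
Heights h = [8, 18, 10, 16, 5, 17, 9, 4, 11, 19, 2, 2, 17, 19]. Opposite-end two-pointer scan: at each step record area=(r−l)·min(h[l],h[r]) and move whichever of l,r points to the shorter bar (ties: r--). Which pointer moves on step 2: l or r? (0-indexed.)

l=0 r=13: min(8,19)*13=104 best=104 *, l++
l=1 r=13: min(18,19)*12=216 best=216 *, l++

l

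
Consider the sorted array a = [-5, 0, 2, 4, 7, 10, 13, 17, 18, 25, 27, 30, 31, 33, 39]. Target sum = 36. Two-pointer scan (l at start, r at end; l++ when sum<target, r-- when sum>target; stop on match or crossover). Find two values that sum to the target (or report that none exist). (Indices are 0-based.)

[0,14] -5+39=34 <36 → l++
[1,14] 0+39=39 >36 → r--
[1,13] 0+33=33 <36 → l++
[2,13] 2+33=35 <36 → l++
[3,13] 4+33=37 >36 → r--
[3,12] 4+31=35 <36 → l++
[4,12] 7+31=38 >36 → r--
[4,11] 7+30=37 >36 → r--
[4,10] 7+27=34 <36 → l++
[5,10] 10+27=37 >36 → r--
[5,9] 10+25=35 <36 → l++
[6,9] 13+25=38 >36 → r--
[6,8] 13+18=31 <36 → l++
[7,8] 17+18=35 <36 → l++

no pair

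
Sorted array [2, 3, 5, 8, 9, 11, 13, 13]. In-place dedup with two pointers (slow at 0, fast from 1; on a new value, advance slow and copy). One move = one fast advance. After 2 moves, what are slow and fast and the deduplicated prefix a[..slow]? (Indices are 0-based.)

slow=0 fast=1: a[fast]=3≠a[slow]=2 write a[1]=3, slow++,fast++
slow=1 fast=2: a[fast]=5≠a[slow]=3 write a[2]=5, slow++,fast++

slow=2, fast=3, prefix=[2, 3, 5]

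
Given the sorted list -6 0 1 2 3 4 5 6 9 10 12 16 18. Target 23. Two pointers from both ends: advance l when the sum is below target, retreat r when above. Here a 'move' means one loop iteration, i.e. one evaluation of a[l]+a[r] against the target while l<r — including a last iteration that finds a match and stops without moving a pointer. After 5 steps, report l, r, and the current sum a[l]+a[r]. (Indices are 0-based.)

l=5, r=12, sum=22

l=0 r=12: -6+18=12 <23, l++
l=1 r=12: 0+18=18 <23, l++
l=2 r=12: 1+18=19 <23, l++
l=3 r=12: 2+18=20 <23, l++
l=4 r=12: 3+18=21 <23, l++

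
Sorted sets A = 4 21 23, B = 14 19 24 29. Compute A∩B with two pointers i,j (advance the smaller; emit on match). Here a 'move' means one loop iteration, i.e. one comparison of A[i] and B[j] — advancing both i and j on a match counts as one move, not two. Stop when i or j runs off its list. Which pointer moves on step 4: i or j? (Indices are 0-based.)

i=0 j=0: 4<14, i++
i=1 j=0: 21>14, j++
i=1 j=1: 21>19, j++
i=1 j=2: 21<24, i++

i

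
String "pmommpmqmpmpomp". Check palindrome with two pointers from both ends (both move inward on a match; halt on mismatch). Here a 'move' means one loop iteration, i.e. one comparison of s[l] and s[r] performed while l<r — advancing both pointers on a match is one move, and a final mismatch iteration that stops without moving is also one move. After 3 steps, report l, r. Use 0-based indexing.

l=0 r=14: 'p'=='p', l++,r--
l=1 r=13: 'm'=='m', l++,r--
l=2 r=12: 'o'=='o', l++,r--

l=3, r=11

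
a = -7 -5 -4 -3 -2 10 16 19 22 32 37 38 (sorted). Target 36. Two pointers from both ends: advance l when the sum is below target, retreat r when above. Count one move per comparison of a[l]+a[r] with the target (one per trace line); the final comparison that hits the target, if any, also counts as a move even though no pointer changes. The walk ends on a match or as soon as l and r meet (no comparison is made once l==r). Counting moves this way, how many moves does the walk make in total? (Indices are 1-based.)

5 moves

[1,12] -7+38=31 <36 → l++
[2,12] -5+38=33 <36 → l++
[3,12] -4+38=34 <36 → l++
[4,12] -3+38=35 <36 → l++
[5,12] -2+38=36 → found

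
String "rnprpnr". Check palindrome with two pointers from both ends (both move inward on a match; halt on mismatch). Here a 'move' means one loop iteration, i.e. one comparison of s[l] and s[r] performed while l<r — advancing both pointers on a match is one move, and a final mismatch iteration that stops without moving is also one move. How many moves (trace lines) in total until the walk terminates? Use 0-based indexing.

3 moves

[0,6] 'r'=='r' → l++,r--
[1,5] 'n'=='n' → l++,r--
[2,4] 'p'=='p' → l++,r--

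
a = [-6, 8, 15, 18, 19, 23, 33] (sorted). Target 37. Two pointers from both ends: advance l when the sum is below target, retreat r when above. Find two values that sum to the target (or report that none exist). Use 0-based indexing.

[0,6] -6+33=27 <37 → l++
[1,6] 8+33=41 >37 → r--
[1,5] 8+23=31 <37 → l++
[2,5] 15+23=38 >37 → r--
[2,4] 15+19=34 <37 → l++
[3,4] 18+19=37 → found

(18, 19)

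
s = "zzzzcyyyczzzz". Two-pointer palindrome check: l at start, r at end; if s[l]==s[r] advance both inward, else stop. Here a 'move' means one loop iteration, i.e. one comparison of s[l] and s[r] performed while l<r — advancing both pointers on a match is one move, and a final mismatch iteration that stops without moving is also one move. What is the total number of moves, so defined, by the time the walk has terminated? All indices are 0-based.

[0,12] 'z'=='z' → l++,r--
[1,11] 'z'=='z' → l++,r--
[2,10] 'z'=='z' → l++,r--
[3,9] 'z'=='z' → l++,r--
[4,8] 'c'=='c' → l++,r--
[5,7] 'y'=='y' → l++,r--

6 moves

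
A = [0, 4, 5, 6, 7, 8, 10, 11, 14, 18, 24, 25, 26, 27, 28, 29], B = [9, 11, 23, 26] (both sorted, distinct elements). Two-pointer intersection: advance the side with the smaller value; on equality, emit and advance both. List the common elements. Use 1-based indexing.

i=1 j=1: 0<9, i++
i=2 j=1: 4<9, i++
i=3 j=1: 5<9, i++
i=4 j=1: 6<9, i++
i=5 j=1: 7<9, i++
i=6 j=1: 8<9, i++
i=7 j=1: 10>9, j++
i=7 j=2: 10<11, i++
i=8 j=2: 11==11 emit, i++,j++
i=9 j=3: 14<23, i++
i=10 j=3: 18<23, i++
i=11 j=3: 24>23, j++
i=11 j=4: 24<26, i++
i=12 j=4: 25<26, i++
i=13 j=4: 26==26 emit, i++,j++

intersection = [11, 26]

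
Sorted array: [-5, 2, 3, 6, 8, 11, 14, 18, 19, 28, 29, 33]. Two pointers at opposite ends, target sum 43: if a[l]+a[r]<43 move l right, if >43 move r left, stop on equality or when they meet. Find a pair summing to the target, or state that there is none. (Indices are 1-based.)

l=1 r=12: -5+33=28 <43, l++
l=2 r=12: 2+33=35 <43, l++
l=3 r=12: 3+33=36 <43, l++
l=4 r=12: 6+33=39 <43, l++
l=5 r=12: 8+33=41 <43, l++
l=6 r=12: 11+33=44 >43, r--
l=6 r=11: 11+29=40 <43, l++
l=7 r=11: 14+29=43, found

(14, 29)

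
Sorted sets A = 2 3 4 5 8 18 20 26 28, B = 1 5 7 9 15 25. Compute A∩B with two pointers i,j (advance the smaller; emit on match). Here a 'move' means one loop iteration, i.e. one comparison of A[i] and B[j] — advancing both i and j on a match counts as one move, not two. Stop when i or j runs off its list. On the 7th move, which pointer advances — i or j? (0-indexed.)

i

i=0 j=0: 2>1, j++
i=0 j=1: 2<5, i++
i=1 j=1: 3<5, i++
i=2 j=1: 4<5, i++
i=3 j=1: 5==5 emit, i++,j++
i=4 j=2: 8>7, j++
i=4 j=3: 8<9, i++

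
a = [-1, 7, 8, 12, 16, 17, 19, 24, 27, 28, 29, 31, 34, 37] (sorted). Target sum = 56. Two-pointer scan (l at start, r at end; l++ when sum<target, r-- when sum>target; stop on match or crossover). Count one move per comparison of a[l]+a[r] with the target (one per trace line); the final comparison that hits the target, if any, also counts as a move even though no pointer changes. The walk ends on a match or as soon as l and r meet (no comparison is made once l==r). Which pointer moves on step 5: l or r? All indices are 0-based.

l

l=0 r=13: -1+37=36 <56, l++
l=1 r=13: 7+37=44 <56, l++
l=2 r=13: 8+37=45 <56, l++
l=3 r=13: 12+37=49 <56, l++
l=4 r=13: 16+37=53 <56, l++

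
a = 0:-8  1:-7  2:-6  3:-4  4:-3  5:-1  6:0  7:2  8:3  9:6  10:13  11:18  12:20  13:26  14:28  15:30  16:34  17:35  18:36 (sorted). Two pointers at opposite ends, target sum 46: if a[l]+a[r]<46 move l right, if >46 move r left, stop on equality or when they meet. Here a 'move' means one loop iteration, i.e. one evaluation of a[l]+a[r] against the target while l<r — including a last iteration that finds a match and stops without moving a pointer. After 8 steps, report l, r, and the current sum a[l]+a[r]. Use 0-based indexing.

l=8, r=18, sum=39

l=0 r=18: -8+36=28 <46, l++
l=1 r=18: -7+36=29 <46, l++
l=2 r=18: -6+36=30 <46, l++
l=3 r=18: -4+36=32 <46, l++
l=4 r=18: -3+36=33 <46, l++
l=5 r=18: -1+36=35 <46, l++
l=6 r=18: 0+36=36 <46, l++
l=7 r=18: 2+36=38 <46, l++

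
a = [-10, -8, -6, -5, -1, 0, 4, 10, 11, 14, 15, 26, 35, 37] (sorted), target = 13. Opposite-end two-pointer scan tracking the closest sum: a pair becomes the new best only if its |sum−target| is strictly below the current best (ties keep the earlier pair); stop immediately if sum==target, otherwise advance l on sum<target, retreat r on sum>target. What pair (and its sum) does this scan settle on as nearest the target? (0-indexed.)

[0,13] -10+37=27 d=14 * → r--
[0,12] -10+35=25 d=12 * → r--
[0,11] -10+26=16 d=3 * → r--
[0,10] -10+15=5 d=8 → l++
[1,10] -8+15=7 d=6 → l++
[2,10] -6+15=9 d=4 → l++
[3,10] -5+15=10 d=3 → l++
[4,10] -1+15=14 d=1 * → r--
[4,9] -1+14=13 d=0 * → stop

pair (-1, 14) with sum 13 (|Δ|=0)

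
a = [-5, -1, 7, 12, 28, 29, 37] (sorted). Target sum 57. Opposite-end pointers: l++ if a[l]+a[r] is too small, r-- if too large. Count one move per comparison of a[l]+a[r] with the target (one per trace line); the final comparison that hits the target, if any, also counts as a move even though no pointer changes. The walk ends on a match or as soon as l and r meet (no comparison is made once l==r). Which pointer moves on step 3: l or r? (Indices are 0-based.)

l

[0,6] -5+37=32 <57 → l++
[1,6] -1+37=36 <57 → l++
[2,6] 7+37=44 <57 → l++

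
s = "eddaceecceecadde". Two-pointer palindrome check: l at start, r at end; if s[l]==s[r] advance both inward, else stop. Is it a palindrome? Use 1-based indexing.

[1,16] 'e'=='e' → l++,r--
[2,15] 'd'=='d' → l++,r--
[3,14] 'd'=='d' → l++,r--
[4,13] 'a'=='a' → l++,r--
[5,12] 'c'=='c' → l++,r--
[6,11] 'e'=='e' → l++,r--
[7,10] 'e'=='e' → l++,r--
[8,9] 'c'=='c' → l++,r--

palindrome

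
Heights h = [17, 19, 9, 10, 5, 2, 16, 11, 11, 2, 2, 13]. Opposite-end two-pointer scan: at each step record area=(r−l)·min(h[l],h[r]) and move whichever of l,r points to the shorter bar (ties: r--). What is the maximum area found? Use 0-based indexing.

l=0 r=11: min(17,13)*11=143 best=143 *, r--
l=0 r=10: min(17,2)*10=20 best=143, r--
l=0 r=9: min(17,2)*9=18 best=143, r--
l=0 r=8: min(17,11)*8=88 best=143, r--
l=0 r=7: min(17,11)*7=77 best=143, r--
l=0 r=6: min(17,16)*6=96 best=143, r--
l=0 r=5: min(17,2)*5=10 best=143, r--
l=0 r=4: min(17,5)*4=20 best=143, r--
l=0 r=3: min(17,10)*3=30 best=143, r--
l=0 r=2: min(17,9)*2=18 best=143, r--
l=0 r=1: min(17,19)*1=17 best=143, l++

max area = 143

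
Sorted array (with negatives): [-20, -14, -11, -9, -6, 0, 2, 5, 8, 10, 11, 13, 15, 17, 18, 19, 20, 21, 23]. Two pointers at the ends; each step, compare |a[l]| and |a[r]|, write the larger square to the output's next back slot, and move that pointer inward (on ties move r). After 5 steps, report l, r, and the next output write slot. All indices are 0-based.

l=1, r=14, next write slot=13

l=0 r=18: |-20|<=|23| out[18]=529, r--
l=0 r=17: |-20|<=|21| out[17]=441, r--
l=0 r=16: |-20|<=|20| out[16]=400, r--
l=0 r=15: |-20|>|19| out[15]=400, l++
l=1 r=15: |-14|<=|19| out[14]=361, r--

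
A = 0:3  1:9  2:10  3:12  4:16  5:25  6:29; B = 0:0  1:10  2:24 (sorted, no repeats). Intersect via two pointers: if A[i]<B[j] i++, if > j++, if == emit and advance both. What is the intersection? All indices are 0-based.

i=0 j=0: 3>0, j++
i=0 j=1: 3<10, i++
i=1 j=1: 9<10, i++
i=2 j=1: 10==10 emit, i++,j++
i=3 j=2: 12<24, i++
i=4 j=2: 16<24, i++
i=5 j=2: 25>24, j++

intersection = [10]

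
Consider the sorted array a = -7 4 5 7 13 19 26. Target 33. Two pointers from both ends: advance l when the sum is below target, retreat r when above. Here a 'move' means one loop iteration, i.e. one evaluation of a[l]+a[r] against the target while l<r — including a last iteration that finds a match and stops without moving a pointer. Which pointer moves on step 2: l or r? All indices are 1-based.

l=1 r=7: -7+26=19 <33, l++
l=2 r=7: 4+26=30 <33, l++

l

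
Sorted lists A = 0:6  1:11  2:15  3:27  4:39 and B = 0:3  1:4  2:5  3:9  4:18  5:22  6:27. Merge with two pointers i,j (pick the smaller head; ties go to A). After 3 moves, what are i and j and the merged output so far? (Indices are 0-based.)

i=0 j=0: A[i]=6>B[j]=3 take 3, j++
i=0 j=1: A[i]=6>B[j]=4 take 4, j++
i=0 j=2: A[i]=6>B[j]=5 take 5, j++

i=0, j=3, merged so far=[3, 4, 5]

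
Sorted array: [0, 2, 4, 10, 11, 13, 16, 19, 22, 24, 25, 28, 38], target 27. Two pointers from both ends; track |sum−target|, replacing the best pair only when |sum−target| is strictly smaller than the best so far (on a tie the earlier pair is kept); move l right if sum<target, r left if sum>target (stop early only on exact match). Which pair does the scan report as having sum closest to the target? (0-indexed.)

[0,12] 0+38=38 d=11 * → r--
[0,11] 0+28=28 d=1 * → r--
[0,10] 0+25=25 d=2 → l++
[1,10] 2+25=27 d=0 * → stop

pair (2, 25) with sum 27 (|Δ|=0)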